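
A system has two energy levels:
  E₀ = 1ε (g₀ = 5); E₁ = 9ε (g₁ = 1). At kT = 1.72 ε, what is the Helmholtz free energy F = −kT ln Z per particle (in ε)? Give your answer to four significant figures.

-1.772 ε

Eᵢ/kT = 0.581395, 5.23256.
Z = Σ gᵢe^(−Eᵢ/kT) = 5·e^(−0.581395) + 1·e^(−5.23256) = 2.79559 + 0.00533984 = 2.80093.
F = −kT ln Z = −1.72 × ln(2.80093) = −1.72 × 1.02995 = -1.772 ε.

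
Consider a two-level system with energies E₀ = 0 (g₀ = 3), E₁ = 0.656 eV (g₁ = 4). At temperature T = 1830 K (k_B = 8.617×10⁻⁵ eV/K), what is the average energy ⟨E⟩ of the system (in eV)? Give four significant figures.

k_BT = 8.617×10⁻⁵ × 1830 K = 0.157691 eV.
Eᵢ/kT = 0, 4.16003.
Z = Σ gᵢe^(−Eᵢ/kT) = 3·e^(−0) + 4·e^(−4.16003) = 3.00000 + 0.0624284 = 3.06243.
⟨E⟩ = Σ Eᵢ gᵢe^(−Eᵢ/kT) / Z = (0·3.00000 + 0.656·0.0624284) / 3.06243 = 0.01337 eV.

0.01337 eV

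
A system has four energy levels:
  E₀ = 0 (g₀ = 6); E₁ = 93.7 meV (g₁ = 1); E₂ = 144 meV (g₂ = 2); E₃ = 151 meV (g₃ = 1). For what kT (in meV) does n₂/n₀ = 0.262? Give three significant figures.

598 meV

n₂/n₀ = (g₂/g₀) exp[−(E₂−E₀)/kT] = 0.262.
⇒ (E₂−E₀)/kT = ln((2/6)/0.262) = ln(1.2723) = 0.24083.
kT = 144 meV / 0.24083 = 598 meV.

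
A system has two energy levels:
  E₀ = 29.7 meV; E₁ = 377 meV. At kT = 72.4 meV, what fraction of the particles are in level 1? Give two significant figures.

Eᵢ/kT = 0.4102, 5.207.
Z = Σ e^(−Eᵢ/kT) = e^(−0.4102) + e^(−5.207) = 0.6635 + 0.005478 = 0.6690.
P₁ = e^(−E₁/kT) / Z = 0.005478/0.6690 = 0.0082.

0.0082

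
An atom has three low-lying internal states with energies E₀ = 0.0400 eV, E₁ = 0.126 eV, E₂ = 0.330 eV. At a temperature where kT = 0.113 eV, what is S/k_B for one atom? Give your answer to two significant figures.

Eᵢ/kT = 0.3540, 1.115, 2.920.
Z = Σ e^(−Eᵢ/kT) = e^(−0.3540) + e^(−1.115) + e^(−2.920) = 0.7019 + 0.3279 + 0.05393 = 1.084.
⟨E⟩ = Σ EᵢPᵢ = 0.08043 eV.
S/k_B = ln Z + ⟨E⟩/kT = ln(1.084) + 0.08043/0.113 = 0.08066 + 0.7118 = 0.79.

0.79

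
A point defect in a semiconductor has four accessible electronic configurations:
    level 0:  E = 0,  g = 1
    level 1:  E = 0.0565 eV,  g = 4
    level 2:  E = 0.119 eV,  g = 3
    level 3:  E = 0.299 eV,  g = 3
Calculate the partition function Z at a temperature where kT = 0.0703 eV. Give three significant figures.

Eᵢ/kT = 0, 0.80370, 1.6927, 4.2532.
Z = Σ gᵢe^(−Eᵢ/kT) = 1·e^(−0) + 4·e^(−0.80370) + 3·e^(−1.6927) + 3·e^(−4.2532) = 1.0000 + 1.7907 + 0.55207 + 0.042656 = 3.3854.

Z = 3.39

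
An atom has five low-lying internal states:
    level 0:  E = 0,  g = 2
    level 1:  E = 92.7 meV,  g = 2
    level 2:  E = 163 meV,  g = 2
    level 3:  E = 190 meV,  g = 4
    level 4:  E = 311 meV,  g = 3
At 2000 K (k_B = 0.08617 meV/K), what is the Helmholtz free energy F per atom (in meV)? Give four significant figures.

-302.0 meV

k_BT = 0.08617 × 2000 K = 172.340 meV.
Eᵢ/kT = 0, 0.537890, 0.945805, 1.10247, 1.80457.
Z = Σ gᵢe^(−Eᵢ/kT) = 2·e^(−0) + 2·e^(−0.537890) + 2·e^(−0.945805) + 4·e^(−1.10247) + 3·e^(−1.80457) = 2.00000 + 1.16796 + 0.776734 + 1.32820 + 0.493636 = 5.76653.
F = −kT ln Z = −172.340 × ln(5.76653) = −172.340 × 1.75207 = -302.0 meV.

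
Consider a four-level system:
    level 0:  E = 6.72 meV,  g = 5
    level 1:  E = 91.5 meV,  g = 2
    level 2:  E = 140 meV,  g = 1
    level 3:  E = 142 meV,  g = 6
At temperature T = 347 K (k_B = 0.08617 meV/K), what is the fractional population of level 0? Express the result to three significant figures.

0.963

k_BT = 0.08617 × 347 K = 29.901 meV.
Eᵢ/kT = 0.22474, 3.0601, 4.6821, 4.7490.
Z = Σ gᵢe^(−Eᵢ/kT) = 5·e^(−0.22474) + 2·e^(−3.0601) + 1·e^(−4.6821) + 6·e^(−4.7490) = 3.9936 + 0.093766 + 0.0092595 + 0.051962 = 4.1486.
P₀ = g₀ e^(−E₀/kT) / Z = 3.9936/4.1486 = 0.963.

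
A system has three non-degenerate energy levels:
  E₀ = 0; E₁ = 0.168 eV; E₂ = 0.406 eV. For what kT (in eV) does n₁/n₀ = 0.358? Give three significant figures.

0.164 eV

n₁/n₀ = exp[−(E₁−E₀)/kT] = 0.358.
⇒ (E₁−E₀)/kT = ln(1/0.358) = ln(2.7933) = 1.0272.
kT = 0.168 eV / 1.0272 = 0.164 eV.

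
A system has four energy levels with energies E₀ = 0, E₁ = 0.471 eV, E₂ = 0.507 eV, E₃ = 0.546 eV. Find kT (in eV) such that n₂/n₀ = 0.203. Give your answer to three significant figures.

0.318 eV

n₂/n₀ = exp[−(E₂−E₀)/kT] = 0.203.
⇒ (E₂−E₀)/kT = ln(1/0.203) = ln(4.9261) = 1.5945.
kT = 0.507 eV / 1.5945 = 0.318 eV.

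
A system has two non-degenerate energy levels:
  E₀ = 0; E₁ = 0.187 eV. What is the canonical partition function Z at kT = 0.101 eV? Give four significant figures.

Z = 1.157

Eᵢ/kT = 0, 1.85149.
Z = Σ e^(−Eᵢ/kT) = e^(−0) + e^(−1.85149) = 1.00000 + 0.157003 = 1.15700.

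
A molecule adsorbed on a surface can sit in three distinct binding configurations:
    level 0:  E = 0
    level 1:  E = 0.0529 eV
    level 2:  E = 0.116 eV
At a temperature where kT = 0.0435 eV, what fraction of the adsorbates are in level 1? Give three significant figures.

Eᵢ/kT = 0, 1.2161, 2.6667.
Z = Σ e^(−Eᵢ/kT) = e^(−0) + e^(−1.2161) + e^(−2.6667) = 1.0000 + 0.29638 + 0.069481 = 1.3659.
P₁ = e^(−E₁/kT) / Z = 0.29638/1.3659 = 0.217.

0.217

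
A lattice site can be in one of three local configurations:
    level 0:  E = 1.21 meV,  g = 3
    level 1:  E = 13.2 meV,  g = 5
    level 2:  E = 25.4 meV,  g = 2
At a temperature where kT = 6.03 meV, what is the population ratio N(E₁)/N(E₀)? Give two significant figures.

n₁/n₀ = (g₁/g₀) exp[−(E₁−E₀)/kT] = (5/3) × exp(−(11.99 meV)/(6.03 meV)) = (5/3) × exp(-1.988) = 0.23.

0.23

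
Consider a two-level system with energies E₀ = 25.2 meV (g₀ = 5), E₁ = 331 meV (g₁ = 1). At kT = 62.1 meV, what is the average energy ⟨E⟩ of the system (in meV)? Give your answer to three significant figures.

Eᵢ/kT = 0.40580, 5.3301.
Z = Σ gᵢe^(−Eᵢ/kT) = 5·e^(−0.40580) + 1·e^(−5.3301) = 3.3322 + 0.0048436 = 3.3370.
⟨E⟩ = Σ Eᵢ gᵢe^(−Eᵢ/kT) / Z = (25.2·3.3322 + 331·0.0048436) / 3.3370 = 25.6 meV.

25.6 meV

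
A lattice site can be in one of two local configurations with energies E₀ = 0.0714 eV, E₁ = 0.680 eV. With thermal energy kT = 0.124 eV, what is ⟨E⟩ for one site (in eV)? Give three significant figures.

Eᵢ/kT = 0.57581, 5.4839.
Z = Σ e^(−Eᵢ/kT) = e^(−0.57581) + e^(−5.4839) = 0.56225 + 0.0041531 = 0.56640.
⟨E⟩ = Σ Eᵢ e^(−Eᵢ/kT) / Z = (0.0714·0.56225 + 0.680·0.0041531) / 0.56640 = 0.0759 eV.

0.0759 eV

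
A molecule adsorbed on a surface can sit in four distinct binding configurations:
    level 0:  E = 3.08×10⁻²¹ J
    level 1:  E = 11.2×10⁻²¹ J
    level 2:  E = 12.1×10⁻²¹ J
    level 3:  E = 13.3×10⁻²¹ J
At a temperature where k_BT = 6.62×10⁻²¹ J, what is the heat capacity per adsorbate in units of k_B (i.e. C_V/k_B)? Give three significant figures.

0.462

Eᵢ/kT = 0.46526, 1.6918, 1.8278, 2.0091.
Z = Σ e^(−Eᵢ/kT) = e^(−0.46526) + e^(−1.6918) + e^(−1.8278) + e^(−2.0091) = 0.62797 + 0.18419 + 0.16077 + 0.13411 = 1.1070.
⟨E⟩ = 6.9793, ⟨E²⟩ = 68.946.
C_V/k_B = (⟨E²⟩ − ⟨E⟩²)/(kT)² = (68.946 − 48.711)/43.824 = 0.462.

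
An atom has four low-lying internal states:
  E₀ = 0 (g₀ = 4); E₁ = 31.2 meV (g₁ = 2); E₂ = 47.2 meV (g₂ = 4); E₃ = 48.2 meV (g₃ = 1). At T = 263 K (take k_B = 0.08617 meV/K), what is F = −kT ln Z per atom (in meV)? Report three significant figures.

-37.0 meV

k_BT = 0.08617 × 263 K = 22.663 meV.
Eᵢ/kT = 0, 1.3767, 2.0827, 2.1268.
Z = Σ gᵢe^(−Eᵢ/kT) = 4·e^(−0) + 2·e^(−1.3767) + 4·e^(−2.0827) + 1·e^(−2.1268) = 4.0000 + 0.50482 + 0.49837 + 0.11922 = 5.1224.
F = −kT ln Z = −22.663 × ln(5.1224) = −22.663 × 1.6336 = -37.0 meV.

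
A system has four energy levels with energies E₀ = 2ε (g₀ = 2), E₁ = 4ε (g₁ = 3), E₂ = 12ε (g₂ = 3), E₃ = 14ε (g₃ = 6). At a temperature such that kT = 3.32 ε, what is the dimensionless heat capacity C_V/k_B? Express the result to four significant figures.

Eᵢ/kT = 0.602410, 1.20482, 3.61446, 4.21687.
Z = Σ gᵢe^(−Eᵢ/kT) = 2·e^(−0.602410) + 3·e^(−1.20482) + 3·e^(−3.61446) + 6·e^(−4.21687) = 1.09498 + 0.899238 + 0.0807944 + 0.0884683 = 2.16348.
⟨E⟩ = 3.69544 ε, ⟨E²⟩ = 22.0672 ε².
C_V/k_B = (⟨E²⟩ − ⟨E⟩²)/(kT)² = (22.0672 − 13.6563)/11.0224 = 0.7631.

0.7631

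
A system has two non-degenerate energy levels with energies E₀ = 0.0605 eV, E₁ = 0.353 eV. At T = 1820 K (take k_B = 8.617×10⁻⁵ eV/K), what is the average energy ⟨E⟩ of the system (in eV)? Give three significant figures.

k_BT = 8.617×10⁻⁵ × 1820 K = 0.15683 eV.
Eᵢ/kT = 0.38577, 2.2508.
Z = Σ e^(−Eᵢ/kT) = e^(−0.38577) + e^(−2.2508) = 0.67993 + 0.10531 = 0.78524.
⟨E⟩ = Σ Eᵢ e^(−Eᵢ/kT) / Z = (0.0605·0.67993 + 0.353·0.10531) / 0.78524 = 0.0997 eV.

0.0997 eV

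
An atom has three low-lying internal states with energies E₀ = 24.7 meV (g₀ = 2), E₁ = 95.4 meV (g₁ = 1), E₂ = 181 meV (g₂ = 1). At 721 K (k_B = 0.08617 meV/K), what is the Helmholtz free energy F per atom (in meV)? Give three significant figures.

k_BT = 0.08617 × 721 K = 62.129 meV.
Eᵢ/kT = 0.39756, 1.5355, 2.9133.
Z = Σ gᵢe^(−Eᵢ/kT) = 2·e^(−0.39756) + 1·e^(−1.5355) + 1·e^(−2.9133) = 1.3439 + 0.21535 + 0.054296 = 1.6135.
F = −kT ln Z = −62.129 × ln(1.6135) = −62.129 × 0.47841 = -29.7 meV.

-29.7 meV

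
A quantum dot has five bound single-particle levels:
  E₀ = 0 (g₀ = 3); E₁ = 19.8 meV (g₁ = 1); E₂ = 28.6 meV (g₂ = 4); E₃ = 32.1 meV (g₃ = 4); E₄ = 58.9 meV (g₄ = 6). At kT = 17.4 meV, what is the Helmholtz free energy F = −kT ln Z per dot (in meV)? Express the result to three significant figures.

-27.8 meV

Eᵢ/kT = 0, 1.1379, 1.6437, 1.8448, 3.3851.
Z = Σ gᵢe^(−Eᵢ/kT) = 3·e^(−0) + 1·e^(−1.1379) + 4·e^(−1.6437) + 4·e^(−1.8448) + 6·e^(−3.3851) = 3.0000 + 0.32049 + 0.77305 + 0.63223 + 0.20325 = 4.9290.
F = −kT ln Z = −17.4 × ln(4.9290) = −17.4 × 1.5951 = -27.8 meV.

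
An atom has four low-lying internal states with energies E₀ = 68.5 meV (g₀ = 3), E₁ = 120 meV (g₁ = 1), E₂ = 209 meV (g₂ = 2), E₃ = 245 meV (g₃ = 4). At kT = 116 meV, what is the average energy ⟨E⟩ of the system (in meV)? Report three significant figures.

Eᵢ/kT = 0.59052, 1.0345, 1.8017, 2.1121.
Z = Σ gᵢe^(−Eᵢ/kT) = 3·e^(−0.59052) + 1·e^(−1.0345) + 2·e^(−1.8017) + 4·e^(−2.1121) = 1.6621 + 0.35540 + 0.33004 + 0.48393 = 2.8315.
⟨E⟩ = Σ Eᵢ gᵢe^(−Eᵢ/kT) / Z = (68.5·1.6621 + 120·0.35540 + 209·0.33004 + 245·0.48393) / 2.8315 = 122 meV.

122 meV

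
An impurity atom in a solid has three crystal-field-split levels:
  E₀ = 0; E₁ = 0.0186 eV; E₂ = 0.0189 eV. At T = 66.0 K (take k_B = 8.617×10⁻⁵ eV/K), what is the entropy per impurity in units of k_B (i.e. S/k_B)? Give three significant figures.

k_BT = 8.617×10⁻⁵ × 66.0 K = 0.0056872 eV.
Eᵢ/kT = 0, 3.2705, 3.3233.
Z = Σ e^(−Eᵢ/kT) = e^(−0) + e^(−3.2705) + e^(−3.3233) = 1.0000 + 0.037987 + 0.036034 = 1.0740.
⟨E⟩ = Σ EᵢPᵢ = 0.0012920 eV.
S/k_B = ln Z + ⟨E⟩/kT = ln(1.0740) + 0.0012920/0.0056872 = 0.071390 + 0.22718 = 0.299.

0.299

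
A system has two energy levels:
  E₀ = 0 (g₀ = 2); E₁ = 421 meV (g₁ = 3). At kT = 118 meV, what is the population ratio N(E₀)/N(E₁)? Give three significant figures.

23.6

n₀/n₁ = (g₀/g₁) exp[−(E₀−E₁)/kT] = (2/3) × exp(−(-421 meV)/(118 meV)) = (2/3) × exp(3.5678) = 23.6.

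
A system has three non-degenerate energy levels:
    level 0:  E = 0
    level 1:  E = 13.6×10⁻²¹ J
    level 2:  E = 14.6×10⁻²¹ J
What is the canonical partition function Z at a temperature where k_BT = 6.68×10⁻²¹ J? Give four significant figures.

Eᵢ/kT = 0, 2.03593, 2.18563.
Z = Σ e^(−Eᵢ/kT) = e^(−0) + e^(−2.03593) + e^(−2.18563) = 1.00000 + 0.130559 + 0.112407 = 1.24297.

Z = 1.243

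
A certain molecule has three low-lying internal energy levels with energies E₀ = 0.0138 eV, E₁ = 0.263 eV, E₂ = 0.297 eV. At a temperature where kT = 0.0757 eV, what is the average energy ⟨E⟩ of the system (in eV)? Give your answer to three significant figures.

Eᵢ/kT = 0.18230, 3.4742, 3.9234.
Z = Σ e^(−Eᵢ/kT) = e^(−0.18230) + e^(−3.4742) + e^(−3.9234) = 0.83335 + 0.030987 + 0.019774 = 0.88411.
⟨E⟩ = Σ Eᵢ e^(−Eᵢ/kT) / Z = (0.0138·0.83335 + 0.263·0.030987 + 0.297·0.019774) / 0.88411 = 0.0289 eV.

0.0289 eV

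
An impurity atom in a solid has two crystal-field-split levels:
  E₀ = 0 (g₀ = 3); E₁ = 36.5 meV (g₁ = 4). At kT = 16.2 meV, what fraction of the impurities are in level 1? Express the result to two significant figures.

0.12

Eᵢ/kT = 0, 2.253.
Z = Σ gᵢe^(−Eᵢ/kT) = 3·e^(−0) + 4·e^(−2.253) = 3.000 + 0.4203 = 3.420.
P₁ = g₁ e^(−E₁/kT) / Z = 0.4203/3.420 = 0.12.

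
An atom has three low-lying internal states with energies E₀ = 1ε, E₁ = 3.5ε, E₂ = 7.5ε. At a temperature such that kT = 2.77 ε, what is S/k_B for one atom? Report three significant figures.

Eᵢ/kT = 0.36101, 1.2635, 2.7076.
Z = Σ e^(−Eᵢ/kT) = e^(−0.36101) + e^(−1.2635) + e^(−2.7076) = 0.69697 + 0.28266 + 0.066697 = 1.0463.
⟨E⟩ = Σ EᵢPᵢ = 2.0898 ε.
S/k_B = ln Z + ⟨E⟩/kT = ln(1.0463) + 2.0898/2.77 = 0.045260 + 0.75444 = 0.800.

0.800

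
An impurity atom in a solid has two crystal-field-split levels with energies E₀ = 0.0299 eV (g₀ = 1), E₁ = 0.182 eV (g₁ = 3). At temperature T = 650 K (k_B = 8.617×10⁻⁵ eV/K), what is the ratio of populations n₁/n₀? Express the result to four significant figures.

k_BT = 8.617×10⁻⁵ × 650 K = 0.0560105 eV.
n₁/n₀ = (g₁/g₀) exp[−(E₁−E₀)/kT] = (3/1) × exp(−(0.1521 eV)/(0.0560105 eV)) = (3/1) × exp(-2.71556) = 0.1985.

0.1985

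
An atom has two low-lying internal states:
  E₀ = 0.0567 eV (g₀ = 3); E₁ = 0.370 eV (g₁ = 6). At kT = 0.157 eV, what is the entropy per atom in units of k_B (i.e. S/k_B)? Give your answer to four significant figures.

1.766

Eᵢ/kT = 0.361146, 2.35669.
Z = Σ gᵢe^(−Eᵢ/kT) = 3·e^(−0.361146) + 6·e^(−2.35669) = 2.09063 + 0.568400 = 2.65903.
⟨E⟩ = Σ EᵢPᵢ = 0.123672 eV.
S/k_B = ln Z + ⟨E⟩/kT = ln(2.65903) + 0.123672/0.157 = 0.977961 + 0.787720 = 1.766.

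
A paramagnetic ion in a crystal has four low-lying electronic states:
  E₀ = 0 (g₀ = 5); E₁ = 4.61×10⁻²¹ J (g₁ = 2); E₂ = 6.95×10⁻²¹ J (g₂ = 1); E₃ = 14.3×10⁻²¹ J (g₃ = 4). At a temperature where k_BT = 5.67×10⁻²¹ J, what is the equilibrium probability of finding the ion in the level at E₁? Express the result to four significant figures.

0.1364

Eᵢ/kT = 0, 0.813051, 1.22575, 2.52205.
Z = Σ gᵢe^(−Eᵢ/kT) = 5·e^(−0) + 2·e^(−0.813051) + 1·e^(−1.22575) + 4·e^(−2.52205) = 5.00000 + 0.887006 + 0.293537 + 0.321179 = 6.50172.
P₁ = g₁ e^(−E₁/kT) / Z = 0.887006/6.50172 = 0.1364.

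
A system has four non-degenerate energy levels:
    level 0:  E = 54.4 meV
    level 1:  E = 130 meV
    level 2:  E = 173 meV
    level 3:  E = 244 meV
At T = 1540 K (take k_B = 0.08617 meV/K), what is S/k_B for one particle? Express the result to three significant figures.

k_BT = 0.08617 × 1540 K = 132.70 meV.
Eᵢ/kT = 0.40995, 0.97965, 1.3037, 1.8387.
Z = Σ e^(−Eᵢ/kT) = e^(−0.40995) + e^(−0.97965) + e^(−1.3037) + e^(−1.8387) = 0.66368 + 0.37544 + 0.27153 + 0.15902 = 1.4697.
⟨E⟩ = Σ EᵢPᵢ = 116.14 meV.
S/k_B = ln Z + ⟨E⟩/kT = ln(1.4697) + 116.14/132.70 = 0.38506 + 0.87521 = 1.26.

1.26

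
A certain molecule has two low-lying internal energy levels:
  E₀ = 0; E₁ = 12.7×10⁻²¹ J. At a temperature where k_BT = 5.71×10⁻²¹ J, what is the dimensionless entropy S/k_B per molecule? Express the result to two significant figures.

0.32

Eᵢ/kT = 0, 2.224.
Z = Σ e^(−Eᵢ/kT) = e^(−0) + e^(−2.224) = 1.000 + 0.1082 = 1.108.
⟨E⟩ = Σ EᵢPᵢ = 1.240 ×10⁻²¹ J.
S/k_B = ln Z + ⟨E⟩/kT = ln(1.108) + 1.240/5.71 = 0.1026 + 0.2172 = 0.32.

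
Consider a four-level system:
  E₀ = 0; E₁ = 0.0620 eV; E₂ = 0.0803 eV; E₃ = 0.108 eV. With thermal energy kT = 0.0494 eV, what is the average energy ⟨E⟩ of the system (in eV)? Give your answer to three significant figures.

Eᵢ/kT = 0, 1.2551, 1.6255, 2.1862.
Z = Σ e^(−Eᵢ/kT) = e^(−0) + e^(−1.2551) + e^(−1.6255) + e^(−2.1862) = 1.0000 + 0.28505 + 0.19681 + 0.11234 = 1.5942.
⟨E⟩ = Σ Eᵢ e^(−Eᵢ/kT) / Z = (0·1.0000 + 0.0620·0.28505 + 0.0803·0.19681 + 0.108·0.11234) / 1.5942 = 0.0286 eV.

0.0286 eV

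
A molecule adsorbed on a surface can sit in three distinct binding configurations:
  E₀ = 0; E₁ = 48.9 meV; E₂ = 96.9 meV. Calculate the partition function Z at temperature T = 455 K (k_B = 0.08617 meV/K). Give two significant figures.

Z = 1.4

k_BT = 0.08617 × 455 K = 39.21 meV.
Eᵢ/kT = 0, 1.247, 2.471.
Z = Σ e^(−Eᵢ/kT) = e^(−0) + e^(−1.247) + e^(−2.471) = 1.000 + 0.2874 + 0.08450 = 1.372.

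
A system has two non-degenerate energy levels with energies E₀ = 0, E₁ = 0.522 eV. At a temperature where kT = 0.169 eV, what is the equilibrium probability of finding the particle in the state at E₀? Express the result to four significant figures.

Eᵢ/kT = 0, 3.08876.
Z = Σ e^(−Eᵢ/kT) = e^(−0) + e^(−3.08876) = 1.00000 + 0.0455584 = 1.04556.
P₀ = e^(−E₀/kT) / Z = 1.00000/1.04556 = 0.9564.

0.9564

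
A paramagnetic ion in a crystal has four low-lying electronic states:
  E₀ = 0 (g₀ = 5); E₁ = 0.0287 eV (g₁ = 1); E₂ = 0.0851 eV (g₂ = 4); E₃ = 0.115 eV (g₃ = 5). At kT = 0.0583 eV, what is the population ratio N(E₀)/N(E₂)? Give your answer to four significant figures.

n₀/n₂ = (g₀/g₂) exp[−(E₀−E₂)/kT] = (5/4) × exp(−(-0.0851 eV)/(0.0583 eV)) = (5/4) × exp(1.45969) = 5.381.

5.381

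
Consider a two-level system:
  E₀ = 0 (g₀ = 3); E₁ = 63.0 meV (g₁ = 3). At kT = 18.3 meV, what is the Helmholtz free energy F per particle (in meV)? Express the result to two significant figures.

Eᵢ/kT = 0, 3.443.
Z = Σ gᵢe^(−Eᵢ/kT) = 3·e^(−0) + 3·e^(−3.443) = 3.000 + 0.09591 = 3.096.
F = −kT ln Z = −18.3 × ln(3.096) = −18.3 × 1.130 = -21 meV.

-21 meV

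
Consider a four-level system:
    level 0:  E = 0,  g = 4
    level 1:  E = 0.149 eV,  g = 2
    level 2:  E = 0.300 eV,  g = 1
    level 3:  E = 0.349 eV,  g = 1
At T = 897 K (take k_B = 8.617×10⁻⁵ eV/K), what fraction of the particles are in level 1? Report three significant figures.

0.0673

k_BT = 8.617×10⁻⁵ × 897 K = 0.077294 eV.
Eᵢ/kT = 0, 1.9277, 3.8813, 4.5152.
Z = Σ gᵢe^(−Eᵢ/kT) = 4·e^(−0) + 2·e^(−1.9277) + 1·e^(−3.8813) + 1·e^(−4.5152) = 4.0000 + 0.29096 + 0.020624 + 0.010941 = 4.3225.
P₁ = g₁ e^(−E₁/kT) / Z = 0.29096/4.3225 = 0.0673.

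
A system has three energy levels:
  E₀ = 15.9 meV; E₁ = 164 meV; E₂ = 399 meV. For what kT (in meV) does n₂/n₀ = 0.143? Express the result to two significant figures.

200 meV

n₂/n₀ = exp[−(E₂−E₀)/kT] = 0.143.
⇒ (E₂−E₀)/kT = ln(1/0.143) = ln(6.993) = 1.945.
kT = 383.1 meV / 1.945 = 200 meV.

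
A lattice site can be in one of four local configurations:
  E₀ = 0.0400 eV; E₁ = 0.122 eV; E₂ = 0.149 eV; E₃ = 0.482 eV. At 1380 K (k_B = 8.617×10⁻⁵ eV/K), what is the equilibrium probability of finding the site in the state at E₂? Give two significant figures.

0.21

k_BT = 8.617×10⁻⁵ × 1380 K = 0.1189 eV.
Eᵢ/kT = 0.3364, 1.026, 1.253, 4.054.
Z = Σ e^(−Eᵢ/kT) = e^(−0.3364) + e^(−1.026) + e^(−1.253) + e^(−4.054) = 0.7143 + 0.3584 + 0.2856 + 0.01735 = 1.376.
P₂ = e^(−E₂/kT) / Z = 0.2856/1.376 = 0.21.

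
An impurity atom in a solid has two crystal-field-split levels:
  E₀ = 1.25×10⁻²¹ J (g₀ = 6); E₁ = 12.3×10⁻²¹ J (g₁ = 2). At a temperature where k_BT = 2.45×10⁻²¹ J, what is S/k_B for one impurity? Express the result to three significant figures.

1.81

Eᵢ/kT = 0.51020, 5.0204.
Z = Σ gᵢe^(−Eᵢ/kT) = 6·e^(−0.51020) + 2·e^(−5.0204) = 3.6023 + 0.013204 = 3.6155.
⟨E⟩ = Σ EᵢPᵢ = 1.2904 ×10⁻²¹ J.
S/k_B = ln Z + ⟨E⟩/kT = ln(3.6155) + 1.2904/2.45 = 1.2852 + 0.52669 = 1.81.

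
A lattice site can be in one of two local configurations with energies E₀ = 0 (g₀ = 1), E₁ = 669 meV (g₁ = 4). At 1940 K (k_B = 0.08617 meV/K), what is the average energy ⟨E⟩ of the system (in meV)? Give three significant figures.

k_BT = 0.08617 × 1940 K = 167.17 meV.
Eᵢ/kT = 0, 4.0019.
Z = Σ gᵢe^(−Eᵢ/kT) = 1·e^(−0) + 4·e^(−4.0019) = 1.0000 + 0.073123 = 1.0731.
⟨E⟩ = Σ Eᵢ gᵢe^(−Eᵢ/kT) / Z = (0·1.0000 + 669·0.073123) / 1.0731 = 45.6 meV.

45.6 meV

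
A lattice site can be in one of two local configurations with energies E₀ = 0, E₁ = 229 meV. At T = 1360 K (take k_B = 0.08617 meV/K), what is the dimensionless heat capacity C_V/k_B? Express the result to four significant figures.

k_BT = 0.08617 × 1360 K = 117.191 meV.
Eᵢ/kT = 0, 1.95407.
Z = Σ e^(−Eᵢ/kT) = e^(−0) + e^(−1.95407) = 1.00000 + 0.141696 = 1.14170.
⟨E⟩ = 28.4211 meV, ⟨E²⟩ = 6508.43 meV².
C_V/k_B = (⟨E²⟩ − ⟨E⟩²)/(kT)² = (6508.43 − 807.759)/13733.7 = 0.4151.

0.4151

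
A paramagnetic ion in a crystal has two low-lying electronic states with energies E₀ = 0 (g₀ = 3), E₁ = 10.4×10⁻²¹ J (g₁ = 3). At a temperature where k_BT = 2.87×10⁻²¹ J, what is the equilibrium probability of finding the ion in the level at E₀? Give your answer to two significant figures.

0.97

Eᵢ/kT = 0, 3.624.
Z = Σ gᵢe^(−Eᵢ/kT) = 3·e^(−0) + 3·e^(−3.624) = 3.000 + 0.08003 = 3.080.
P₀ = g₀ e^(−E₀/kT) / Z = 3.000/3.080 = 0.97.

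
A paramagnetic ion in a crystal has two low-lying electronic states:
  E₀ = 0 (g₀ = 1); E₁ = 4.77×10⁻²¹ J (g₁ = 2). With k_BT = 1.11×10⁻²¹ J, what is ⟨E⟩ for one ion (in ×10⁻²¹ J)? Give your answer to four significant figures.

Eᵢ/kT = 0, 4.29730.
Z = Σ gᵢe^(−Eᵢ/kT) = 1·e^(−0) + 2·e^(−4.29730) = 1.00000 + 0.0272105 = 1.02721.
⟨E⟩ = Σ Eᵢ gᵢe^(−Eᵢ/kT) / Z = (0·1.00000 + 4.77·0.0272105) / 1.02721 = 0.1264 ×10⁻²¹ J.

0.1264 ×10⁻²¹ J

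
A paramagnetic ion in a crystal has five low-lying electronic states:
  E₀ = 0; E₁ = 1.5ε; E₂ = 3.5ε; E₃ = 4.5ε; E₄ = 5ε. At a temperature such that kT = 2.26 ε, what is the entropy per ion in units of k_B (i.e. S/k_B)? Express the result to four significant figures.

1.280

Eᵢ/kT = 0, 0.663717, 1.54867, 1.99115, 2.21239.
Z = Σ e^(−Eᵢ/kT) = e^(−0) + e^(−0.663717) + e^(−1.54867) + e^(−1.99115) + e^(−2.21239) = 1.00000 + 0.514934 + 0.212530 + 0.136538 + 0.109439 = 1.97344.
⟨E⟩ = Σ EᵢPᵢ = 1.35696 ε.
S/k_B = ln Z + ⟨E⟩/kT = ln(1.97344) + 1.35696/2.26 = 0.679778 + 0.600425 = 1.280.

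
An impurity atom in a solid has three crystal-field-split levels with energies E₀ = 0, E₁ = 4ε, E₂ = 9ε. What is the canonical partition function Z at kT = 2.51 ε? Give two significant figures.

Z = 1.2

Eᵢ/kT = 0, 1.594, 3.586.
Z = Σ e^(−Eᵢ/kT) = e^(−0) + e^(−1.594) + e^(−3.586) = 1.000 + 0.2031 + 0.02771 = 1.231.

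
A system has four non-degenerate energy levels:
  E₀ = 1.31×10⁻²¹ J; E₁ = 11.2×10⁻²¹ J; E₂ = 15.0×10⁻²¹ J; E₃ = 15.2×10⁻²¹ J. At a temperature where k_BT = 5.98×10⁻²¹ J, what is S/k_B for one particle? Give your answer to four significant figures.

Eᵢ/kT = 0.219064, 1.87291, 2.50836, 2.54181.
Z = Σ e^(−Eᵢ/kT) = e^(−0.219064) + e^(−1.87291) + e^(−2.50836) + e^(−2.54181) = 0.803270 + 0.153676 + 0.0814016 + 0.0787238 = 1.11707.
⟨E⟩ = Σ EᵢPᵢ = 4.64705 ×10⁻²¹ J.
S/k_B = ln Z + ⟨E⟩/kT = ln(1.11707) + 4.64705/5.98 = 0.110709 + 0.777099 = 0.8878.

0.8878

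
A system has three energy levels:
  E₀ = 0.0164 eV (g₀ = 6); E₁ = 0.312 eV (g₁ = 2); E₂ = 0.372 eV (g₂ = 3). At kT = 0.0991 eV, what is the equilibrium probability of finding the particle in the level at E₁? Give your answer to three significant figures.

Eᵢ/kT = 0.16549, 3.1483, 3.7538.
Z = Σ gᵢe^(−Eᵢ/kT) = 6·e^(−0.16549) + 2·e^(−3.1483) + 3·e^(−3.7538) = 5.0849 + 0.085850 + 0.070286 = 5.2410.
P₁ = g₁ e^(−E₁/kT) / Z = 0.085850/5.2410 = 0.0164.

0.0164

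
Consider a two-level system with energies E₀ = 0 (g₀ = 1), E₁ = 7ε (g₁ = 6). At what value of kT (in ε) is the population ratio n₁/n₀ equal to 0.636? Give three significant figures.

n₁/n₀ = (g₁/g₀) exp[−(E₁−E₀)/kT] = 0.636.
⇒ (E₁−E₀)/kT = ln((6/1)/0.636) = ln(9.4340) = 2.2443.
kT = 7ε / 2.2443 = 3.12 ε.

3.12 ε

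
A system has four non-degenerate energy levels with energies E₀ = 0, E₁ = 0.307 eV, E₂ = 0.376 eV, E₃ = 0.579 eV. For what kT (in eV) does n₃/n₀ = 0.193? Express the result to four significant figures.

0.3520 eV

n₃/n₀ = exp[−(E₃−E₀)/kT] = 0.193.
⇒ (E₃−E₀)/kT = ln(1/0.193) = ln(5.18135) = 1.64507.
kT = 0.579 eV / 1.64507 = 0.3520 eV.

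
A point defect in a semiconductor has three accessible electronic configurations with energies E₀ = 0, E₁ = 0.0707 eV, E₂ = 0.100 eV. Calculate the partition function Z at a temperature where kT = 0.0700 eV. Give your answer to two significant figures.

Z = 1.6

Eᵢ/kT = 0, 1.010, 1.429.
Z = Σ e^(−Eᵢ/kT) = e^(−0) + e^(−1.010) + e^(−1.429) = 1.000 + 0.3642 + 0.2395 = 1.604.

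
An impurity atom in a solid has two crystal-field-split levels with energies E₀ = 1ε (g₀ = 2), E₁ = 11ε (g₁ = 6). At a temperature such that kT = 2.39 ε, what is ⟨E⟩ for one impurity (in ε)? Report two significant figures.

Eᵢ/kT = 0.4184, 4.603.
Z = Σ gᵢe^(−Eᵢ/kT) = 2·e^(−0.4184) + 6·e^(−4.603) = 1.316 + 0.06013 = 1.376.
⟨E⟩ = Σ Eᵢ gᵢe^(−Eᵢ/kT) / Z = (1·1.316 + 11·0.06013) / 1.376 = 1.4 ε.

1.4 ε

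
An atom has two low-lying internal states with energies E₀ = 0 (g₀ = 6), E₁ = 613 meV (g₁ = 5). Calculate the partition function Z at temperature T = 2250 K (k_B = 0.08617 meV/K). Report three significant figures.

Z = 6.21

k_BT = 0.08617 × 2250 K = 193.88 meV.
Eᵢ/kT = 0, 3.1617.
Z = Σ gᵢe^(−Eᵢ/kT) = 6·e^(−0) + 5·e^(−3.1617) = 6.0000 + 0.21177 = 6.2118.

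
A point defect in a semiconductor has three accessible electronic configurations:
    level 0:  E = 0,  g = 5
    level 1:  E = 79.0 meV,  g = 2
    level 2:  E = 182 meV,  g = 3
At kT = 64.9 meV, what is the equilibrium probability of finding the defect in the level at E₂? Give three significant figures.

Eᵢ/kT = 0, 1.2173, 2.8043.
Z = Σ gᵢe^(−Eᵢ/kT) = 5·e^(−0) + 2·e^(−1.2173) + 3·e^(−2.8043) = 5.0000 + 0.59206 + 0.18165 = 5.7737.
P₂ = g₂ e^(−E₂/kT) / Z = 0.18165/5.7737 = 0.0315.

0.0315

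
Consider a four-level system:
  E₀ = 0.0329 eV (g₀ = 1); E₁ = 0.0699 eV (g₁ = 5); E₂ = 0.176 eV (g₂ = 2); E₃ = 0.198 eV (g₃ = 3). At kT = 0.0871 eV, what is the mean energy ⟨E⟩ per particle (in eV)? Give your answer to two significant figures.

Eᵢ/kT = 0.3777, 0.8025, 2.021, 2.273.
Z = Σ gᵢe^(−Eᵢ/kT) = 1·e^(−0.3777) + 5·e^(−0.8025) + 2·e^(−2.021) + 3·e^(−2.273) = 0.6854 + 2.241 + 0.2650 + 0.3090 = 3.500.
⟨E⟩ = Σ Eᵢ gᵢe^(−Eᵢ/kT) / Z = (0.0329·0.6854 + 0.0699·2.241 + 0.176·0.2650 + 0.198·0.3090) / 3.500 = 0.082 eV.

0.082 eV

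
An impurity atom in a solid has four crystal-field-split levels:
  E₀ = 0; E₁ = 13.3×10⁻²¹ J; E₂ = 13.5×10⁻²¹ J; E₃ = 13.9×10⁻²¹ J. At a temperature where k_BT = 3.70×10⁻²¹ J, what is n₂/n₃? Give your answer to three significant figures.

1.11

n₂/n₃ = exp[−(E₂−E₃)/kT] = exp(−(-0.4 ×10⁻²¹ J)/(3.70 ×10⁻²¹ J)) = exp(0.10811) = 1.11.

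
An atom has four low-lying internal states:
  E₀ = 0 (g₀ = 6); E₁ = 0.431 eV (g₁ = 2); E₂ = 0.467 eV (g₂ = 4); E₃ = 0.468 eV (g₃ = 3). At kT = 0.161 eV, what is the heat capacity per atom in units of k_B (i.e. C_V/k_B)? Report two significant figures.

Eᵢ/kT = 0, 2.677, 2.901, 2.907.
Z = Σ gᵢe^(−Eᵢ/kT) = 6·e^(−0) + 2·e^(−2.677) + 4·e^(−2.901) + 3·e^(−2.907) = 6.000 + 0.1375 + 0.2199 + 0.1639 = 6.521.
⟨E⟩ = 0.03660 eV, ⟨E²⟩ = 0.01678 eV².
C_V/k_B = (⟨E²⟩ − ⟨E⟩²)/(kT)² = (0.01678 − 0.001340)/0.02592 = 0.60.

0.60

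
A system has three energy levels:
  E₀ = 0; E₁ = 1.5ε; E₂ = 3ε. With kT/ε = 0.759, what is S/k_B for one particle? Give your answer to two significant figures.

Eᵢ/kT = 0, 1.976, 3.953.
Z = Σ e^(−Eᵢ/kT) = e^(−0) + e^(−1.976) + e^(−3.953) = 1.000 + 0.1386 + 0.01920 = 1.158.
⟨E⟩ = Σ EᵢPᵢ = 0.2293 ε.
S/k_B = ln Z + ⟨E⟩/kT = ln(1.158) + 0.2293/0.759 = 0.1467 + 0.3021 = 0.45.

0.45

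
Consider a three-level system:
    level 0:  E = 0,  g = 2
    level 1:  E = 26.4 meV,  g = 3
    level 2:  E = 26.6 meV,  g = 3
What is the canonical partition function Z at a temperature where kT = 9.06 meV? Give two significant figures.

Eᵢ/kT = 0, 2.914, 2.936.
Z = Σ gᵢe^(−Eᵢ/kT) = 2·e^(−0) + 3·e^(−2.914) + 3·e^(−2.936) = 2.000 + 0.1628 + 0.1592 = 2.322.

Z = 2.3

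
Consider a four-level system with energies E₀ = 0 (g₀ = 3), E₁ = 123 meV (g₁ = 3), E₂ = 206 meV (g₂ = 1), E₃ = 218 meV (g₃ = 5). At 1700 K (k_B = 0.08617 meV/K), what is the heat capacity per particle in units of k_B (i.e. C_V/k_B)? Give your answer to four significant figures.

0.3862

k_BT = 0.08617 × 1700 K = 146.489 meV.
Eᵢ/kT = 0, 0.839653, 1.40625, 1.48817.
Z = Σ gᵢe^(−Eᵢ/kT) = 3·e^(−0) + 3·e^(−0.839653) + 1·e^(−1.40625) + 5·e^(−1.48817) = 3.00000 + 1.29558 + 0.245061 + 1.12893 = 5.66957.
⟨E⟩ = 80.4198 meV, ⟨E²⟩ = 14754.5 meV².
C_V/k_B = (⟨E²⟩ − ⟨E⟩²)/(kT)² = (14754.5 − 6467.34)/21459.0 = 0.3862.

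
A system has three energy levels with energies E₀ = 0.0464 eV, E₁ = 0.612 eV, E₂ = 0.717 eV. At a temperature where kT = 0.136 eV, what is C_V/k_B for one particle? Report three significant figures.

0.426

Eᵢ/kT = 0.34118, 4.5000, 5.2721.
Z = Σ e^(−Eᵢ/kT) = e^(−0.34118) + e^(−4.5000) + e^(−5.2721) = 0.71093 + 0.011109 + 0.0051328 = 0.72717.
⟨E⟩ = 0.059774 eV, ⟨E²⟩ = 0.011456 eV².
C_V/k_B = (⟨E²⟩ − ⟨E⟩²)/(kT)² = (0.011456 − 0.0035729)/0.018496 = 0.426.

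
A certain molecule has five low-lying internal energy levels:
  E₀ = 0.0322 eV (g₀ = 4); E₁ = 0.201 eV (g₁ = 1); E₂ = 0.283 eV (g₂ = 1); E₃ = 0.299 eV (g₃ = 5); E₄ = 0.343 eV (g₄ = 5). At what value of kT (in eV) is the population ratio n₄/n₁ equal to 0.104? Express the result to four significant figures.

0.03667 eV

n₄/n₁ = (g₄/g₁) exp[−(E₄−E₁)/kT] = 0.104.
⇒ (E₄−E₁)/kT = ln((5/1)/0.104) = ln(48.0769) = 3.87280.
kT = 0.142 eV / 3.87280 = 0.03667 eV.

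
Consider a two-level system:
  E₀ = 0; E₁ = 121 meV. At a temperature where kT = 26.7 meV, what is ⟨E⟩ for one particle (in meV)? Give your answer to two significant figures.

1.3 meV

Eᵢ/kT = 0, 4.532.
Z = Σ e^(−Eᵢ/kT) = e^(−0) + e^(−4.532) = 1.000 + 0.01076 = 1.011.
⟨E⟩ = Σ Eᵢ e^(−Eᵢ/kT) / Z = (0·1.000 + 121·0.01076) / 1.011 = 1.3 meV.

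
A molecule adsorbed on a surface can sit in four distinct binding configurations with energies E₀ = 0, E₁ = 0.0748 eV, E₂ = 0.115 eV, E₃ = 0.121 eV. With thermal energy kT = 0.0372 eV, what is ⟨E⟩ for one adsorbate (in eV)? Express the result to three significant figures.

0.0164 eV

Eᵢ/kT = 0, 2.0108, 3.0914, 3.2527.
Z = Σ e^(−Eᵢ/kT) = e^(−0) + e^(−2.0108) + e^(−3.0914) + e^(−3.2527) = 1.0000 + 0.13388 + 0.045438 + 0.038670 = 1.2180.
⟨E⟩ = Σ Eᵢ e^(−Eᵢ/kT) / Z = (0·1.0000 + 0.0748·0.13388 + 0.115·0.045438 + 0.121·0.038670) / 1.2180 = 0.0164 eV.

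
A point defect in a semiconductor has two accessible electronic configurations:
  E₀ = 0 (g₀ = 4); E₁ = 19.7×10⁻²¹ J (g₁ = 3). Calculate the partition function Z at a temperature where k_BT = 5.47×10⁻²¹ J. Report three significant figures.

Z = 4.08

Eᵢ/kT = 0, 3.6015.
Z = Σ gᵢe^(−Eᵢ/kT) = 4·e^(−0) + 3·e^(−3.6015) = 4.0000 + 0.081848 = 4.0818.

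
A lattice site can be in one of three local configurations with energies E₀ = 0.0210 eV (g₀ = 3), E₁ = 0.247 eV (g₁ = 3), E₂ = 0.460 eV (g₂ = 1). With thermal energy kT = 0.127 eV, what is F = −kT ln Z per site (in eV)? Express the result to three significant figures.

-0.139 eV

Eᵢ/kT = 0.16535, 1.9449, 3.6220.
Z = Σ gᵢe^(−Eᵢ/kT) = 3·e^(−0.16535) + 3·e^(−1.9449) + 1·e^(−3.6220) = 2.5428 + 0.42900 + 0.026729 = 2.9985.
F = −kT ln Z = −0.127 × ln(2.9985) = −0.127 × 1.0981 = -0.139 eV.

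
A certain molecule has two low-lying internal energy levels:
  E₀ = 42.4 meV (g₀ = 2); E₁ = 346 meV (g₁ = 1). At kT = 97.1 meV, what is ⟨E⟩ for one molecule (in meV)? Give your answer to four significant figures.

48.92 meV

Eᵢ/kT = 0.436663, 3.56334.
Z = Σ gᵢe^(−Eᵢ/kT) = 2·e^(−0.436663) + 1·e^(−3.56334) = 1.29238 + 0.0283440 = 1.32072.
⟨E⟩ = Σ Eᵢ gᵢe^(−Eᵢ/kT) / Z = (42.4·1.29238 + 346·0.0283440) / 1.32072 = 48.92 meV.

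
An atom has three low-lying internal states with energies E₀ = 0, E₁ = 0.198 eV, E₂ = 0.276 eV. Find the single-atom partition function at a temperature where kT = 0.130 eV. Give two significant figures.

Eᵢ/kT = 0, 1.523, 2.123.
Z = Σ e^(−Eᵢ/kT) = e^(−0) + e^(−1.523) + e^(−2.123) = 1.000 + 0.2181 + 0.1197 = 1.338.

Z = 1.3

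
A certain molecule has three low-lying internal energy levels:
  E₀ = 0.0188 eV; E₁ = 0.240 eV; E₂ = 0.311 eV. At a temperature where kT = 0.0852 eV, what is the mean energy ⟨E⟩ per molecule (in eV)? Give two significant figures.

Eᵢ/kT = 0.2207, 2.817, 3.650.
Z = Σ e^(−Eᵢ/kT) = e^(−0.2207) + e^(−2.817) + e^(−3.650) = 0.8020 + 0.05979 + 0.02599 = 0.8878.
⟨E⟩ = Σ Eᵢ e^(−Eᵢ/kT) / Z = (0.0188·0.8020 + 0.240·0.05979 + 0.311·0.02599) / 0.8878 = 0.042 eV.

0.042 eV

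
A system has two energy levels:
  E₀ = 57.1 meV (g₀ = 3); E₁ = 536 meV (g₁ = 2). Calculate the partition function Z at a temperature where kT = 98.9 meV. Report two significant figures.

Z = 1.7

Eᵢ/kT = 0.5774, 5.420.
Z = Σ gᵢe^(−Eᵢ/kT) = 3·e^(−0.5774) + 2·e^(−5.420) = 1.684 + 0.008854 = 1.693.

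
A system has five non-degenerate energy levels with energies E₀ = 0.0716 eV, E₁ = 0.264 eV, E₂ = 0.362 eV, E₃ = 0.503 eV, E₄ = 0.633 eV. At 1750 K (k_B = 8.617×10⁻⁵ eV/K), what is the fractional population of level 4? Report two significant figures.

k_BT = 8.617×10⁻⁵ × 1750 K = 0.1508 eV.
Eᵢ/kT = 0.4748, 1.751, 2.401, 3.336, 4.198.
Z = Σ e^(−Eᵢ/kT) = e^(−0.4748) + e^(−1.751) + e^(−2.401) + e^(−3.336) + e^(−4.198) = 0.6220 + 0.1736 + 0.09063 + 0.03558 + 0.01503 = 0.9368.
P₄ = e^(−E₄/kT) / Z = 0.01503/0.9368 = 0.016.

0.016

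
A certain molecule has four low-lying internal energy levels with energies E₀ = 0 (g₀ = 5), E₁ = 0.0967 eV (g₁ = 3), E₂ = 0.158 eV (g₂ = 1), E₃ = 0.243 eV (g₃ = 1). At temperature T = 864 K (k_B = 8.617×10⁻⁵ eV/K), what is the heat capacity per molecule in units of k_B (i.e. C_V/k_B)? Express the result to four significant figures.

0.3312

k_BT = 8.617×10⁻⁵ × 864 K = 0.0744509 eV.
Eᵢ/kT = 0, 1.29884, 2.12220, 3.26390.
Z = Σ gᵢe^(−Eᵢ/kT) = 5·e^(−0) + 3·e^(−1.29884) + 1·e^(−2.12220) + 1·e^(−3.26390) = 5.00000 + 0.818544 + 0.119768 + 0.0382390 = 5.97655.
⟨E⟩ = 0.0179650 eV, ⟨E²⟩ = 0.00215877 eV².
C_V/k_B = (⟨E²⟩ − ⟨E⟩²)/(kT)² = (0.00215877 − 0.000322741)/0.00554294 = 0.3312.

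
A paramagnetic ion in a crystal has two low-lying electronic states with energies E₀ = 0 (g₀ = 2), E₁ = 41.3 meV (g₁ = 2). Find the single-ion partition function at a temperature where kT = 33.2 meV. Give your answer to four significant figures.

Eᵢ/kT = 0, 1.24398.
Z = Σ gᵢe^(−Eᵢ/kT) = 2·e^(−0) + 2·e^(−1.24398) = 2.00000 + 0.576470 = 2.57647.

Z = 2.576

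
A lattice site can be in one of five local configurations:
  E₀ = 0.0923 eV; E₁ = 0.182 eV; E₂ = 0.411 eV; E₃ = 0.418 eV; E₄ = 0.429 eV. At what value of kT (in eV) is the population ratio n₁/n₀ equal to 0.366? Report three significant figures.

0.0892 eV

n₁/n₀ = exp[−(E₁−E₀)/kT] = 0.366.
⇒ (E₁−E₀)/kT = ln(1/0.366) = ln(2.7322) = 1.0051.
kT = 0.0897 eV / 1.0051 = 0.0892 eV.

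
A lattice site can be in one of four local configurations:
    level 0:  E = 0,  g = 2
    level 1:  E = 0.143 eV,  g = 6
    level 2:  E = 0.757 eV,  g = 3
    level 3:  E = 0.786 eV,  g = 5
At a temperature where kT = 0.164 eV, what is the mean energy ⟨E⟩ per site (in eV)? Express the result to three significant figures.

Eᵢ/kT = 0, 0.87195, 4.6159, 4.7927.
Z = Σ gᵢe^(−Eᵢ/kT) = 2·e^(−0) + 6·e^(−0.87195) + 3·e^(−4.6159) + 5·e^(−4.7927) = 2.0000 + 2.5088 + 0.029680 + 0.041450 = 4.5799.
⟨E⟩ = Σ Eᵢ gᵢe^(−Eᵢ/kT) / Z = (0·2.0000 + 0.143·2.5088 + 0.757·0.029680 + 0.786·0.041450) / 4.5799 = 0.0904 eV.

0.0904 eV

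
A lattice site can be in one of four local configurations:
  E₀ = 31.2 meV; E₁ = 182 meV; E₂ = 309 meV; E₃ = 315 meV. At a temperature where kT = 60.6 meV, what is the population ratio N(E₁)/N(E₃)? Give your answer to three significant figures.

8.98

n₁/n₃ = exp[−(E₁−E₃)/kT] = exp(−(-133 meV)/(60.6 meV)) = exp(2.1947) = 8.98.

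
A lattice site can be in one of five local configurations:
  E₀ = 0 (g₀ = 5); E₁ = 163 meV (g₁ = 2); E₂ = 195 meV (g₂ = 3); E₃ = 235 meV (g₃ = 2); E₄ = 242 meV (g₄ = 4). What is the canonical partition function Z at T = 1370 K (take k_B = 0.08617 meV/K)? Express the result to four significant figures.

k_BT = 0.08617 × 1370 K = 118.053 meV.
Eᵢ/kT = 0, 1.38074, 1.65180, 1.99063, 2.04993.
Z = Σ gᵢe^(−Eᵢ/kT) = 5·e^(−0) + 2·e^(−1.38074) + 3·e^(−1.65180) + 2·e^(−1.99063) + 4·e^(−2.04993) = 5.00000 + 0.502785 + 0.575114 + 0.273219 + 0.514976 = 6.86609.

Z = 6.866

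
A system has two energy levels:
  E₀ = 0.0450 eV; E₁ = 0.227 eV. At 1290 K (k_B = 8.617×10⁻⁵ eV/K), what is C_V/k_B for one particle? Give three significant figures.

k_BT = 8.617×10⁻⁵ × 1290 K = 0.11116 eV.
Eᵢ/kT = 0.40482, 2.0421.
Z = Σ e^(−Eᵢ/kT) = e^(−0.40482) + e^(−2.0421) = 0.66710 + 0.12976 = 0.79686.
⟨E⟩ = 0.074637 eV, ⟨E²⟩ = 0.010086 eV².
C_V/k_B = (⟨E²⟩ − ⟨E⟩²)/(kT)² = (0.010086 − 0.0055707)/0.012357 = 0.365.

0.365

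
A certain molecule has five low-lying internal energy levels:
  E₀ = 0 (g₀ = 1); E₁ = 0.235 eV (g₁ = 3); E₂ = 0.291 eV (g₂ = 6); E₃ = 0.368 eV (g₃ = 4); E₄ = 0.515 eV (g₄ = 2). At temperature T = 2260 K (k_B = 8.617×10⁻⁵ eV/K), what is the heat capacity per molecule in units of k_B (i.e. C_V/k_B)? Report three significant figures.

k_BT = 8.617×10⁻⁵ × 2260 K = 0.19474 eV.
Eᵢ/kT = 0, 1.2067, 1.4943, 1.8897, 2.6446.
Z = Σ gᵢe^(−Eᵢ/kT) = 1·e^(−0) + 3·e^(−1.2067) + 6·e^(−1.4943) + 4·e^(−1.8897) + 2·e^(−2.6446) = 1.0000 + 0.89755 + 1.3464 + 0.60447 + 0.14207 = 3.9905.
⟨E⟩ = 0.22512 eV, ⟨E²⟩ = 0.070949 eV².
C_V/k_B = (⟨E²⟩ − ⟨E⟩²)/(kT)² = (0.070949 − 0.050679)/0.037924 = 0.534.

0.534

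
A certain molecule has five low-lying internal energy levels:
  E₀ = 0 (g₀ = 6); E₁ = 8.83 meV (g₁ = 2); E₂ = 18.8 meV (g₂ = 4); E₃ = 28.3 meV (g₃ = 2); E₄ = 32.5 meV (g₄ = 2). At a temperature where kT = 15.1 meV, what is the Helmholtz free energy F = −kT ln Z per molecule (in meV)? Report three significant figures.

-32.8 meV

Eᵢ/kT = 0, 0.58477, 1.2450, 1.8742, 2.1523.
Z = Σ gᵢe^(−Eᵢ/kT) = 6·e^(−0) + 2·e^(−0.58477) + 4·e^(−1.2450) + 2·e^(−1.8742) + 2·e^(−2.1523) = 6.0000 + 1.1145 + 1.1518 + 0.30696 + 0.23243 = 8.8057.
F = −kT ln Z = −15.1 × ln(8.8057) = −15.1 × 2.1754 = -32.8 meV.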